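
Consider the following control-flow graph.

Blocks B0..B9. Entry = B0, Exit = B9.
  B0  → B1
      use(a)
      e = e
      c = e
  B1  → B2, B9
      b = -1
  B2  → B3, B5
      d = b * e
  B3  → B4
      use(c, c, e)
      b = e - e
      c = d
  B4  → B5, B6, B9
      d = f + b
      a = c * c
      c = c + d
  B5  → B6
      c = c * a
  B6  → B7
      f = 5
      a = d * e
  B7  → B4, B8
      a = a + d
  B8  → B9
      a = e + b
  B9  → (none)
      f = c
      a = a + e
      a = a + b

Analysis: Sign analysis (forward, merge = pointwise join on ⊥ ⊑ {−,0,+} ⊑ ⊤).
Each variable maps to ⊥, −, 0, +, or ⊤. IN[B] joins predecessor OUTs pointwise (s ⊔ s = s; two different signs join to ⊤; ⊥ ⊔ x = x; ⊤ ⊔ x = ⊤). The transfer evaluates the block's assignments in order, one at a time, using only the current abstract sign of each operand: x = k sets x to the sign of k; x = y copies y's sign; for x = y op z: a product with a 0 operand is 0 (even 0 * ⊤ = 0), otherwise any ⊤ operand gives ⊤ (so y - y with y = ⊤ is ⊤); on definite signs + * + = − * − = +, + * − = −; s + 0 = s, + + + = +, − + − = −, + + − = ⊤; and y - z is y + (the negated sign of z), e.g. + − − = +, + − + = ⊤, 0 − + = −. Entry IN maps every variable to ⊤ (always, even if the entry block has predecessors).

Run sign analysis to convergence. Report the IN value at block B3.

Converged values:
  B0:   IN=(all ⊤)   OUT=(all ⊤)
  B1:   IN=(all ⊤)   OUT={b:-; rest ⊤}
  B2:   IN={b:-; rest ⊤}   OUT={b:-; rest ⊤}
  B3:   IN={b:-; rest ⊤}   OUT=(all ⊤)
  B4:   IN=(all ⊤)   OUT=(all ⊤)
  B5:   IN=(all ⊤)   OUT=(all ⊤)
  B6:   IN=(all ⊤)   OUT={f:+; rest ⊤}
  B7:   IN={f:+; rest ⊤}   OUT={f:+; rest ⊤}
  B8:   IN={f:+; rest ⊤}   OUT={f:+; rest ⊤}
  B9:   IN=(all ⊤)   OUT=(all ⊤)

Merge at B3: IN[B3] = OUT[B2] = {a: ⊤, b: -, c: ⊤, d: ⊤, e: ⊤, f: ⊤}

Answer: {a: ⊤, b: -, c: ⊤, d: ⊤, e: ⊤, f: ⊤}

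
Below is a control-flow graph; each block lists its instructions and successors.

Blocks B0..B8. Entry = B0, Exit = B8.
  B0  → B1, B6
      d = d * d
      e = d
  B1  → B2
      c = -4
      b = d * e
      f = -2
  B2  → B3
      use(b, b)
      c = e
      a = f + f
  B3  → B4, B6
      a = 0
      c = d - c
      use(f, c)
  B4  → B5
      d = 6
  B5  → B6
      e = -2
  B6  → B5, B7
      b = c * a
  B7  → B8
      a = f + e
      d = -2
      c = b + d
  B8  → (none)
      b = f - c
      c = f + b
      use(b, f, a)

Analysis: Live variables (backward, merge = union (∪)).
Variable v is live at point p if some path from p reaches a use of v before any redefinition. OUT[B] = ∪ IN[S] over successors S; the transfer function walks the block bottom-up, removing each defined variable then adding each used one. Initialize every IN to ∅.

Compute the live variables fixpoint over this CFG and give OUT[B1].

Fixpoint table:
  B0:   IN={a, c, d, f}   OUT={a, c, d, e, f}
  B1:   IN={d, e}   OUT={b, d, e, f}
  B2:   IN={b, d, e, f}   OUT={c, d, e, f}
  B3:   IN={c, d, e, f}   OUT={a, c, e, f}
  B4:   IN={a, c, f}   OUT={a, c, f}
  B5:   IN={a, c, f}   OUT={a, c, e, f}
  B6:   IN={a, c, e, f}   OUT={a, b, c, e, f}
  B7:   IN={b, e, f}   OUT={a, c, f}
  B8:   IN={a, c, f}   OUT={}

Merge at B1: OUT[B1] = IN[B2] = {b, d, e, f}

Answer: {b, d, e, f}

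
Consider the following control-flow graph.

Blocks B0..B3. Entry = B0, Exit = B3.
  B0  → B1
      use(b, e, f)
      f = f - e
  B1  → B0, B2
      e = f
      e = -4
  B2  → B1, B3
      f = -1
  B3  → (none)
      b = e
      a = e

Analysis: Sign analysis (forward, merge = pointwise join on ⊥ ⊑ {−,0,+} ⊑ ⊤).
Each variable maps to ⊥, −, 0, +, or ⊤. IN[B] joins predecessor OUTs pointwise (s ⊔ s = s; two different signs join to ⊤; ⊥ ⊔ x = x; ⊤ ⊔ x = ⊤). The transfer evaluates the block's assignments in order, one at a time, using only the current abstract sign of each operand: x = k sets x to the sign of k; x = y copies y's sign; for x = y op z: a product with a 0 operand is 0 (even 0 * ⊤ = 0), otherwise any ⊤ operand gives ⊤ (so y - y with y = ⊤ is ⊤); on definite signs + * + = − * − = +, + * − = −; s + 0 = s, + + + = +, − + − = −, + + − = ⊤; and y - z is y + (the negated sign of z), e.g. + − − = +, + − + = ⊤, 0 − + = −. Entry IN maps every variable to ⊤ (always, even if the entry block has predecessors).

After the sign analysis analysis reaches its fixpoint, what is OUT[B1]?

Converged values:
  B0:   IN=(all ⊤)   OUT=(all ⊤)
  B1:   IN=(all ⊤)   OUT={e:-; rest ⊤}
  B2:   IN={e:-; rest ⊤}   OUT={e:-, f:-; rest ⊤}
  B3:   IN={e:-, f:-; rest ⊤}   OUT={a:-, b:-, e:-, f:-; rest ⊤}

Merge at B1: IN[B1] = OUT[B0] ⊔ OUT[B2] = {a: ⊤, b: ⊤, c: ⊤, d: ⊤, e: ⊤, f: ⊤}
Applying B1's transfer function to that IN value gives OUT[B1] (row B1 above).

Answer: {a: ⊤, b: ⊤, c: ⊤, d: ⊤, e: -, f: ⊤}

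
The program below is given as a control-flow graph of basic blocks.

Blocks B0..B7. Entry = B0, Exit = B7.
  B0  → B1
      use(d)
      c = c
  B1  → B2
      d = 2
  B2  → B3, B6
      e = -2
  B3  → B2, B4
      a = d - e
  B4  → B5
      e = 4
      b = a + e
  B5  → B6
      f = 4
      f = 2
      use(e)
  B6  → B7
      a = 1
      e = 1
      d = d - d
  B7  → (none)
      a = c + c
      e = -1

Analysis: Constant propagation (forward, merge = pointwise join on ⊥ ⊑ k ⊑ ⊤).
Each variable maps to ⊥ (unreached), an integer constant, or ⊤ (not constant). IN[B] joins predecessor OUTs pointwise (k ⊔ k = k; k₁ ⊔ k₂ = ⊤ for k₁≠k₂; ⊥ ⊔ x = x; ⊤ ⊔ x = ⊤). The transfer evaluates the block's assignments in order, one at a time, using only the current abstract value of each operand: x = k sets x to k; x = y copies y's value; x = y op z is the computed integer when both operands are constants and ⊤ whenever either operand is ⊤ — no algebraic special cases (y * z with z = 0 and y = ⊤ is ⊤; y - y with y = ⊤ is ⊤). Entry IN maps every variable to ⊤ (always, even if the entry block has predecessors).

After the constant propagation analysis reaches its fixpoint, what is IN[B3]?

Converged values:
  B0:   IN=(all ⊤)   OUT=(all ⊤)
  B1:   IN=(all ⊤)   OUT={d:2; rest ⊤}
  B2:   IN={d:2; rest ⊤}   OUT={d:2, e:-2; rest ⊤}
  B3:   IN={d:2, e:-2; rest ⊤}   OUT={a:4, d:2, e:-2; rest ⊤}
  B4:   IN={a:4, d:2, e:-2; rest ⊤}   OUT={a:4, b:8, d:2, e:4; rest ⊤}
  B5:   IN={a:4, b:8, d:2, e:4; rest ⊤}   OUT={a:4, b:8, d:2, e:4, f:2; rest ⊤}
  B6:   IN={d:2; rest ⊤}   OUT={a:1, d:0, e:1; rest ⊤}
  B7:   IN={a:1, d:0, e:1; rest ⊤}   OUT={d:0, e:-1; rest ⊤}

Merge at B3: IN[B3] = OUT[B2] = {a: ⊤, b: ⊤, c: ⊤, d: 2, e: -2, f: ⊤}

Answer: {a: ⊤, b: ⊤, c: ⊤, d: 2, e: -2, f: ⊤}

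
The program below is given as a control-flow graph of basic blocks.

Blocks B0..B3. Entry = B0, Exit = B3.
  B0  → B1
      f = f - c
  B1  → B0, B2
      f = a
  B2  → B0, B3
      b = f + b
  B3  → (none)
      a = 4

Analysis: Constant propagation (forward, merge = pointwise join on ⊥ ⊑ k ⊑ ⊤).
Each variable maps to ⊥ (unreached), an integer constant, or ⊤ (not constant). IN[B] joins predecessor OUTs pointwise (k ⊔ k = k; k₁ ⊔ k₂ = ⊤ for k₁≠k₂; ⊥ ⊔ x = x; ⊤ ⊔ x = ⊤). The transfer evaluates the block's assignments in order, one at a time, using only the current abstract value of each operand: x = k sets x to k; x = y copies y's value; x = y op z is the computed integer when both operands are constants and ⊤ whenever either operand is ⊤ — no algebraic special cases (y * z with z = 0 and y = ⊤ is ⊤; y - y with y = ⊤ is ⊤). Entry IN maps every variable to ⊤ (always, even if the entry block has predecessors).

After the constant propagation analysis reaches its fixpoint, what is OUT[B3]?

Answer: {a: 4, b: ⊤, c: ⊤, d: ⊤, e: ⊤, f: ⊤}

Derivation:
Per-block solution:
  B0:  IN=(all ⊤)  OUT=(all ⊤)
  B1:  IN=(all ⊤)  OUT=(all ⊤)
  B2:  IN=(all ⊤)  OUT=(all ⊤)
  B3:  IN=(all ⊤)  OUT={a:4; rest ⊤}

Merge at B3: IN[B3] = OUT[B2] = {a: ⊤, b: ⊤, c: ⊤, d: ⊤, e: ⊤, f: ⊤}
Applying B3's transfer function to that IN value gives OUT[B3] (row B3 above).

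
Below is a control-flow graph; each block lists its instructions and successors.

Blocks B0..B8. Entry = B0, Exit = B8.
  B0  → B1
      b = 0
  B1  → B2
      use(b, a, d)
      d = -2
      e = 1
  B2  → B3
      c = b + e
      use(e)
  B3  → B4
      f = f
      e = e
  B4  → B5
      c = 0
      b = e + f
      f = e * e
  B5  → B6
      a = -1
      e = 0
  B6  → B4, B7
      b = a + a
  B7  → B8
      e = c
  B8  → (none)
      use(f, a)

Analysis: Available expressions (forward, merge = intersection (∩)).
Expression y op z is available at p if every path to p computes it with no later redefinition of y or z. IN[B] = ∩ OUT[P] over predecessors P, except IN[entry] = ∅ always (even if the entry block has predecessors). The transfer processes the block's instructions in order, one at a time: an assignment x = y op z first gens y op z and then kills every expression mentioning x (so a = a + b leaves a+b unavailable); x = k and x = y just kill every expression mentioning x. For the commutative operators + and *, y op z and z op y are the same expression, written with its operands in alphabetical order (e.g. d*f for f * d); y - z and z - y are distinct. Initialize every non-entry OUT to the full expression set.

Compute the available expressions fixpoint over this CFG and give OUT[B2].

Answer: {b+e}

Derivation:
Converged values:
  B0:  IN={}  OUT={}
  B1:  IN={}  OUT={}
  B2:  IN={}  OUT={b+e}
  B3:  IN={b+e}  OUT={}
  B4:  IN={}  OUT={e*e}
  B5:  IN={e*e}  OUT={}
  B6:  IN={}  OUT={a+a}
  B7:  IN={a+a}  OUT={a+a}
  B8:  IN={a+a}  OUT={a+a}

Merge at B2: IN[B2] = OUT[B1] = {}
Applying B2's transfer function to that IN value gives OUT[B2] (row B2 above).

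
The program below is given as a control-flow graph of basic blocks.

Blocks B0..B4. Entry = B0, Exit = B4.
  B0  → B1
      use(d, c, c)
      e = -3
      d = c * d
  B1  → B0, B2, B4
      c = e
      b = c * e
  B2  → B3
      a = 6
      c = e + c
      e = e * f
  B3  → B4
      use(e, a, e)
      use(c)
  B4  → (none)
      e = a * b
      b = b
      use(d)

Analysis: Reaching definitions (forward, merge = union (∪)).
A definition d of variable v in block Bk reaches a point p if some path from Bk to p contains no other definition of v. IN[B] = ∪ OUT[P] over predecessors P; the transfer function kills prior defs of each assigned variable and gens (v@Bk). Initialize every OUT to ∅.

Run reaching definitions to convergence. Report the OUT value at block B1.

Per-block solution:
  B0: | IN={b@B1, c@B1, d@B0, e@B0} | OUT={b@B1, c@B1, d@B0, e@B0}
  B1: | IN={b@B1, c@B1, d@B0, e@B0} | OUT={b@B1, c@B1, d@B0, e@B0}
  B2: | IN={b@B1, c@B1, d@B0, e@B0} | OUT={a@B2, b@B1, c@B2, d@B0, e@B2}
  B3: | IN={a@B2, b@B1, c@B2, d@B0, e@B2} | OUT={a@B2, b@B1, c@B2, d@B0, e@B2}
  B4: | IN={a@B2, b@B1, c@B1, c@B2, d@B0, e@B0, e@B2} | OUT={a@B2, b@B4, c@B1, c@B2, d@B0, e@B4}

Merge at B1: IN[B1] = OUT[B0] = {b@B1, c@B1, d@B0, e@B0}
Applying B1's transfer function to that IN value gives OUT[B1] (row B1 above).

Answer: {b@B1, c@B1, d@B0, e@B0}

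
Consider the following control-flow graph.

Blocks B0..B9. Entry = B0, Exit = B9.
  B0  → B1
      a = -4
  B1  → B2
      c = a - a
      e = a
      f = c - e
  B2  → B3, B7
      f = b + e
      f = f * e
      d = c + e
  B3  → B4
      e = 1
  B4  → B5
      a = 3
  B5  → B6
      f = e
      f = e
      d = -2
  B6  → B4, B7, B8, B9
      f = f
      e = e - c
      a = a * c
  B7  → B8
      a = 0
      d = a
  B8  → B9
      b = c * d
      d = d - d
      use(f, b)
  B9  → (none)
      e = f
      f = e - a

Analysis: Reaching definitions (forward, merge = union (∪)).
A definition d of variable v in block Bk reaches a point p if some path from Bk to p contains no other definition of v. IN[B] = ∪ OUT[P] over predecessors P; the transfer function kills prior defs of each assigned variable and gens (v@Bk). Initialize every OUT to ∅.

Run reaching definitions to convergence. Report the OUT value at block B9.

Converged values:
  B0:   IN={}   OUT={a@B0}
  B1:   IN={a@B0}   OUT={a@B0, c@B1, e@B1, f@B1}
  B2:   IN={a@B0, c@B1, e@B1, f@B1}   OUT={a@B0, c@B1, d@B2, e@B1, f@B2}
  B3:   IN={a@B0, c@B1, d@B2, e@B1, f@B2}   OUT={a@B0, c@B1, d@B2, e@B3, f@B2}
  B4:   IN={a@B0, a@B6, c@B1, d@B2, d@B5, e@B3, e@B6, f@B2, f@B6}   OUT={a@B4, c@B1, d@B2, d@B5, e@B3, e@B6, f@B2, f@B6}
  B5:   IN={a@B4, c@B1, d@B2, d@B5, e@B3, e@B6, f@B2, f@B6}   OUT={a@B4, c@B1, d@B5, e@B3, e@B6, f@B5}
  B6:   IN={a@B4, c@B1, d@B5, e@B3, e@B6, f@B5}   OUT={a@B6, c@B1, d@B5, e@B6, f@B6}
  B7:   IN={a@B0, a@B6, c@B1, d@B2, d@B5, e@B1, e@B6, f@B2, f@B6}   OUT={a@B7, c@B1, d@B7, e@B1, e@B6, f@B2, f@B6}
  B8:   IN={a@B6, a@B7, c@B1, d@B5, d@B7, e@B1, e@B6, f@B2, f@B6}   OUT={a@B6, a@B7, b@B8, c@B1, d@B8, e@B1, e@B6, f@B2, f@B6}
  B9:   IN={a@B6, a@B7, b@B8, c@B1, d@B5, d@B8, e@B1, e@B6, f@B2, f@B6}   OUT={a@B6, a@B7, b@B8, c@B1, d@B5, d@B8, e@B9, f@B9}

Merge at B9: IN[B9] = OUT[B6] ⊔ OUT[B8] = {a@B6, a@B7, b@B8, c@B1, d@B5, d@B8, e@B1, e@B6, f@B2, f@B6}
Applying B9's transfer function to that IN value gives OUT[B9] (row B9 above).

Answer: {a@B6, a@B7, b@B8, c@B1, d@B5, d@B8, e@B9, f@B9}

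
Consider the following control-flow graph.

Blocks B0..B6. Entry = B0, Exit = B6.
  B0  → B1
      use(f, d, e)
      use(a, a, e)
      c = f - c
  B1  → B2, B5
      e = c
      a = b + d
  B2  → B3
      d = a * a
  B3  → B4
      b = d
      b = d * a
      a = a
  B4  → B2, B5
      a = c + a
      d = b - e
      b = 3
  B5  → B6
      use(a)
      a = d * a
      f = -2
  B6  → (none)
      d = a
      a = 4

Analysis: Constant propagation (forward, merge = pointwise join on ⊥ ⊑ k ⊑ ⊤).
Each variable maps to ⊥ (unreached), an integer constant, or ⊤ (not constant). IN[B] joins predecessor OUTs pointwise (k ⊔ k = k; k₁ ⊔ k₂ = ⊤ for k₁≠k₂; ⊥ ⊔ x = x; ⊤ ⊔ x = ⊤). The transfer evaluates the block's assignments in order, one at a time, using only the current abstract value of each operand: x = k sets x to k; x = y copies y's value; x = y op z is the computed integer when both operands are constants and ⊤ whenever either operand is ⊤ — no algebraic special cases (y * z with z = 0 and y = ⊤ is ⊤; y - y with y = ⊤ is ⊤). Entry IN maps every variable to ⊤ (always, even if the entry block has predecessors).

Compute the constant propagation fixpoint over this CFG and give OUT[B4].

Answer: {a: ⊤, b: 3, c: ⊤, d: ⊤, e: ⊤, f: ⊤}

Derivation:
Fixpoint table:
  B0:  IN=(all ⊤)  OUT=(all ⊤)
  B1:  IN=(all ⊤)  OUT=(all ⊤)
  B2:  IN=(all ⊤)  OUT=(all ⊤)
  B3:  IN=(all ⊤)  OUT=(all ⊤)
  B4:  IN=(all ⊤)  OUT={b:3; rest ⊤}
  B5:  IN=(all ⊤)  OUT={f:-2; rest ⊤}
  B6:  IN={f:-2; rest ⊤}  OUT={a:4, f:-2; rest ⊤}

Merge at B4: IN[B4] = OUT[B3] = {a: ⊤, b: ⊤, c: ⊤, d: ⊤, e: ⊤, f: ⊤}
Applying B4's transfer function to that IN value gives OUT[B4] (row B4 above).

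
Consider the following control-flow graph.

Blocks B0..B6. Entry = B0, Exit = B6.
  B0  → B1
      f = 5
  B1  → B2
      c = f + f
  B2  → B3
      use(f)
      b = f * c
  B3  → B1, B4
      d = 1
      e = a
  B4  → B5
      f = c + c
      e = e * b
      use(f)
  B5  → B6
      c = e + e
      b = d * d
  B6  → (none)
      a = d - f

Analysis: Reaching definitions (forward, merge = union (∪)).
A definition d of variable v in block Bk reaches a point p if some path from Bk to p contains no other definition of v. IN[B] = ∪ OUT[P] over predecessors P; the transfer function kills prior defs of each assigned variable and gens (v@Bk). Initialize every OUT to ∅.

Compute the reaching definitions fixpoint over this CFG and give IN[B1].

Per-block solution:
  B0: | IN={} | OUT={f@B0}
  B1: | IN={b@B2, c@B1, d@B3, e@B3, f@B0} | OUT={b@B2, c@B1, d@B3, e@B3, f@B0}
  B2: | IN={b@B2, c@B1, d@B3, e@B3, f@B0} | OUT={b@B2, c@B1, d@B3, e@B3, f@B0}
  B3: | IN={b@B2, c@B1, d@B3, e@B3, f@B0} | OUT={b@B2, c@B1, d@B3, e@B3, f@B0}
  B4: | IN={b@B2, c@B1, d@B3, e@B3, f@B0} | OUT={b@B2, c@B1, d@B3, e@B4, f@B4}
  B5: | IN={b@B2, c@B1, d@B3, e@B4, f@B4} | OUT={b@B5, c@B5, d@B3, e@B4, f@B4}
  B6: | IN={b@B5, c@B5, d@B3, e@B4, f@B4} | OUT={a@B6, b@B5, c@B5, d@B3, e@B4, f@B4}

Merge at B1: IN[B1] = OUT[B0] ⊔ OUT[B3] = {b@B2, c@B1, d@B3, e@B3, f@B0}

Answer: {b@B2, c@B1, d@B3, e@B3, f@B0}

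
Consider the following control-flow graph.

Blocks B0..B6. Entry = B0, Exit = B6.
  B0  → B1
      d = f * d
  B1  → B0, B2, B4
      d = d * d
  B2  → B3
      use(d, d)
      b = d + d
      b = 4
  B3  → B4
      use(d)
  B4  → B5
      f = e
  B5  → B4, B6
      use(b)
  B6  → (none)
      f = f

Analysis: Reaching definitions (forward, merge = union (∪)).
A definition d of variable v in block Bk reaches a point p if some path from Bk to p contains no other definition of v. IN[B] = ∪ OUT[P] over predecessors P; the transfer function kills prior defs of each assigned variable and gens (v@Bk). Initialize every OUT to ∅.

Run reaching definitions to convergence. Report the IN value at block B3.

Answer: {b@B2, d@B1}

Derivation:
Fixpoint table:
  B0: | IN={d@B1} | OUT={d@B0}
  B1: | IN={d@B0} | OUT={d@B1}
  B2: | IN={d@B1} | OUT={b@B2, d@B1}
  B3: | IN={b@B2, d@B1} | OUT={b@B2, d@B1}
  B4: | IN={b@B2, d@B1, f@B4} | OUT={b@B2, d@B1, f@B4}
  B5: | IN={b@B2, d@B1, f@B4} | OUT={b@B2, d@B1, f@B4}
  B6: | IN={b@B2, d@B1, f@B4} | OUT={b@B2, d@B1, f@B6}

Merge at B3: IN[B3] = OUT[B2] = {b@B2, d@B1}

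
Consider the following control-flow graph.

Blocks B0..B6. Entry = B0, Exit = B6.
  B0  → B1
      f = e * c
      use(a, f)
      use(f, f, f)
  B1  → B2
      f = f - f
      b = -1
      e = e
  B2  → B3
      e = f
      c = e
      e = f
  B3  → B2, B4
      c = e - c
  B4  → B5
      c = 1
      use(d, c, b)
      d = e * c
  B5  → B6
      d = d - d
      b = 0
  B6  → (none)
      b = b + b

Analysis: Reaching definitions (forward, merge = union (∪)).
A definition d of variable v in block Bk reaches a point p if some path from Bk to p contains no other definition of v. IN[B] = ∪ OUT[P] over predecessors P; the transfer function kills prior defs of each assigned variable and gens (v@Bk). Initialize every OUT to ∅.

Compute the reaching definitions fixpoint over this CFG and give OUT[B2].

Answer: {b@B1, c@B2, e@B2, f@B1}

Derivation:
Converged values:
  B0:  IN={}  OUT={f@B0}
  B1:  IN={f@B0}  OUT={b@B1, e@B1, f@B1}
  B2:  IN={b@B1, c@B3, e@B1, e@B2, f@B1}  OUT={b@B1, c@B2, e@B2, f@B1}
  B3:  IN={b@B1, c@B2, e@B2, f@B1}  OUT={b@B1, c@B3, e@B2, f@B1}
  B4:  IN={b@B1, c@B3, e@B2, f@B1}  OUT={b@B1, c@B4, d@B4, e@B2, f@B1}
  B5:  IN={b@B1, c@B4, d@B4, e@B2, f@B1}  OUT={b@B5, c@B4, d@B5, e@B2, f@B1}
  B6:  IN={b@B5, c@B4, d@B5, e@B2, f@B1}  OUT={b@B6, c@B4, d@B5, e@B2, f@B1}

Merge at B2: IN[B2] = OUT[B1] ⊔ OUT[B3] = {b@B1, c@B3, e@B1, e@B2, f@B1}
Applying B2's transfer function to that IN value gives OUT[B2] (row B2 above).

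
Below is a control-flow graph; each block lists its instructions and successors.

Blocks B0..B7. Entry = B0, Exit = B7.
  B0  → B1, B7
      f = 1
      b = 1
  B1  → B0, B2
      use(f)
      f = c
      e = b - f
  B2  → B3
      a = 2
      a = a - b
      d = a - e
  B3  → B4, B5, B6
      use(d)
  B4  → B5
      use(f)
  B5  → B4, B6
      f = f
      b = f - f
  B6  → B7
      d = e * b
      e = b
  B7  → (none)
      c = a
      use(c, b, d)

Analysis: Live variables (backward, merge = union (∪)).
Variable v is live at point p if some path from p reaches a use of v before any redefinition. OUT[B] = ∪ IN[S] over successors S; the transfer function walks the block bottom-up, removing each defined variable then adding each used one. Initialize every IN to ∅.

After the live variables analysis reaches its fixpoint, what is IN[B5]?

Per-block solution:
  B0:  IN={a, c, d}  OUT={a, b, c, d, f}
  B1:  IN={a, b, c, d, f}  OUT={a, b, c, d, e, f}
  B2:  IN={b, e, f}  OUT={a, b, d, e, f}
  B3:  IN={a, b, d, e, f}  OUT={a, b, e, f}
  B4:  IN={a, e, f}  OUT={a, e, f}
  B5:  IN={a, e, f}  OUT={a, b, e, f}
  B6:  IN={a, b, e}  OUT={a, b, d}
  B7:  IN={a, b, d}  OUT={}

Merge at B5: OUT[B5] = IN[B4] ⊔ IN[B6] = {a, b, e, f}
Applying B5's transfer function to that OUT value gives IN[B5] (row B5 above).

Answer: {a, e, f}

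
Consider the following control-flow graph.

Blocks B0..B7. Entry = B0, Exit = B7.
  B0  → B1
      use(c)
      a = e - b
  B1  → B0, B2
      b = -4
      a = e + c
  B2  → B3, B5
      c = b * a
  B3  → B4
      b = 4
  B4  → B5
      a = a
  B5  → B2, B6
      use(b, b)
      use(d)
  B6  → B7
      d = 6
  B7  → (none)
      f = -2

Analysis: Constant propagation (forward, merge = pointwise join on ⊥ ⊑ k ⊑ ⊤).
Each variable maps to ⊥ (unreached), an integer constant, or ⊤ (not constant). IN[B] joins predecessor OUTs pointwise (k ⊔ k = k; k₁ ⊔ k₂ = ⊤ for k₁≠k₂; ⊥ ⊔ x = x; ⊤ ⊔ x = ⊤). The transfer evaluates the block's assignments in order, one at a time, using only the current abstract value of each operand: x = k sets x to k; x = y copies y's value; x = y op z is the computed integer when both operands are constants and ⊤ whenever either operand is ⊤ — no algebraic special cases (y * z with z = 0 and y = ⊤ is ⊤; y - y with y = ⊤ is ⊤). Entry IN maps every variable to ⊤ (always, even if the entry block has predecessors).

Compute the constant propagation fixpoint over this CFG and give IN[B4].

Answer: {a: ⊤, b: 4, c: ⊤, d: ⊤, e: ⊤, f: ⊤}

Working:
Fixpoint table:
  B0:  IN=(all ⊤)  OUT=(all ⊤)
  B1:  IN=(all ⊤)  OUT={b:-4; rest ⊤}
  B2:  IN=(all ⊤)  OUT=(all ⊤)
  B3:  IN=(all ⊤)  OUT={b:4; rest ⊤}
  B4:  IN={b:4; rest ⊤}  OUT={b:4; rest ⊤}
  B5:  IN=(all ⊤)  OUT=(all ⊤)
  B6:  IN=(all ⊤)  OUT={d:6; rest ⊤}
  B7:  IN={d:6; rest ⊤}  OUT={d:6, f:-2; rest ⊤}

Merge at B4: IN[B4] = OUT[B3] = {a: ⊤, b: 4, c: ⊤, d: ⊤, e: ⊤, f: ⊤}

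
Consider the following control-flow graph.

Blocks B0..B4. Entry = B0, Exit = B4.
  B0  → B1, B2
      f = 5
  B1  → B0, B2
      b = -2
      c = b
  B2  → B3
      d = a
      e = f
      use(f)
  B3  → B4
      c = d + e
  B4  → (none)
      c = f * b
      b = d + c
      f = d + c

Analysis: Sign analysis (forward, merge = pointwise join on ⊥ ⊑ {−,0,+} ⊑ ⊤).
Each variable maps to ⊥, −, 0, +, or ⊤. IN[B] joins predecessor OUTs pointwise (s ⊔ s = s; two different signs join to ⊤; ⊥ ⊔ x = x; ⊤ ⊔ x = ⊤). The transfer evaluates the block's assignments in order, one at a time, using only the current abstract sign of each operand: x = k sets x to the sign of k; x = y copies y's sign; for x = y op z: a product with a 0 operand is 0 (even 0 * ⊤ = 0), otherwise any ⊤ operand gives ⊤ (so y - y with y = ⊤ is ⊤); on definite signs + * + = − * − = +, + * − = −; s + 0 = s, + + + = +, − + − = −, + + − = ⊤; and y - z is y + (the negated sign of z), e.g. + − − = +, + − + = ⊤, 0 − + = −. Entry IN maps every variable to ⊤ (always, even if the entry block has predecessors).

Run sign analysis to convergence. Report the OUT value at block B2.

Converged values:
  B0:   IN=(all ⊤)   OUT={f:+; rest ⊤}
  B1:   IN={f:+; rest ⊤}   OUT={b:-, c:-, f:+; rest ⊤}
  B2:   IN={f:+; rest ⊤}   OUT={e:+, f:+; rest ⊤}
  B3:   IN={e:+, f:+; rest ⊤}   OUT={e:+, f:+; rest ⊤}
  B4:   IN={e:+, f:+; rest ⊤}   OUT={e:+; rest ⊤}

Merge at B2: IN[B2] = OUT[B0] ⊔ OUT[B1] = {a: ⊤, b: ⊤, c: ⊤, d: ⊤, e: ⊤, f: +}
Applying B2's transfer function to that IN value gives OUT[B2] (row B2 above).

Answer: {a: ⊤, b: ⊤, c: ⊤, d: ⊤, e: +, f: +}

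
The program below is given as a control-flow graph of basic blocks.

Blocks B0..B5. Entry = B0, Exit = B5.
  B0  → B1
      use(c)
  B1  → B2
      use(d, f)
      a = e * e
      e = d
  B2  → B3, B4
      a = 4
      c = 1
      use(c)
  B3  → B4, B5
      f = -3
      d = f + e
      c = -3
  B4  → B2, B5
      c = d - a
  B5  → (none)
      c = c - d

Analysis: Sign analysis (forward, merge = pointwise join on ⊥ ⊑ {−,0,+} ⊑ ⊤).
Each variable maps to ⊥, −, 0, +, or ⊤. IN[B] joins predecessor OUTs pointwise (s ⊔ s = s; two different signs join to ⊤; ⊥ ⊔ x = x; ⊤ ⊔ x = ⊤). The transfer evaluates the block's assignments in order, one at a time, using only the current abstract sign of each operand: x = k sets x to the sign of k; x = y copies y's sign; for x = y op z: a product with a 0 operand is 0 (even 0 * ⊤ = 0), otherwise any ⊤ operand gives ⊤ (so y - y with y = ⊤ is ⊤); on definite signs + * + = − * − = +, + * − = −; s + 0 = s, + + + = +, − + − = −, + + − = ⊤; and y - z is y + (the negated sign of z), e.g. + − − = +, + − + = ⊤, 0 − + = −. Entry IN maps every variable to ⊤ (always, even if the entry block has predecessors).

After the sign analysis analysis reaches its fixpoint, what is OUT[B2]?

Answer: {a: +, b: ⊤, c: +, d: ⊤, e: ⊤, f: ⊤}

Trace:
Per-block solution:
  B0:   IN=(all ⊤)   OUT=(all ⊤)
  B1:   IN=(all ⊤)   OUT=(all ⊤)
  B2:   IN=(all ⊤)   OUT={a:+, c:+; rest ⊤}
  B3:   IN={a:+, c:+; rest ⊤}   OUT={a:+, c:-, f:-; rest ⊤}
  B4:   IN={a:+; rest ⊤}   OUT={a:+; rest ⊤}
  B5:   IN={a:+; rest ⊤}   OUT={a:+; rest ⊤}

Merge at B2: IN[B2] = OUT[B1] ⊔ OUT[B4] = {a: ⊤, b: ⊤, c: ⊤, d: ⊤, e: ⊤, f: ⊤}
Applying B2's transfer function to that IN value gives OUT[B2] (row B2 above).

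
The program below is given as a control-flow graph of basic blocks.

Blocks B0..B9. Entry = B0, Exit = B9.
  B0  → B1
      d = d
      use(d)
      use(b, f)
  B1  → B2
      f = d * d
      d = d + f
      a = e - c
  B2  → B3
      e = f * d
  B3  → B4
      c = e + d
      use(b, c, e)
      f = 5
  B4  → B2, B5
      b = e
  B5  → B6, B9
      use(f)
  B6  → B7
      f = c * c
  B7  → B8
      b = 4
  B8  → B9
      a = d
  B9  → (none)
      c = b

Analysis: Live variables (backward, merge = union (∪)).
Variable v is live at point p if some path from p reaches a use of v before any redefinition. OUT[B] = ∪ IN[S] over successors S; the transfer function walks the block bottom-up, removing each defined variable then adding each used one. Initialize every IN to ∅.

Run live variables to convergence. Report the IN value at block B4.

Converged values:
  B0: | IN={b, c, d, e, f} | OUT={b, c, d, e}
  B1: | IN={b, c, d, e} | OUT={b, d, f}
  B2: | IN={b, d, f} | OUT={b, d, e}
  B3: | IN={b, d, e} | OUT={c, d, e, f}
  B4: | IN={c, d, e, f} | OUT={b, c, d, f}
  B5: | IN={b, c, d, f} | OUT={b, c, d}
  B6: | IN={c, d} | OUT={d}
  B7: | IN={d} | OUT={b, d}
  B8: | IN={b, d} | OUT={b}
  B9: | IN={b} | OUT={}

Merge at B4: OUT[B4] = IN[B2] ⊔ IN[B5] = {b, c, d, f}
Applying B4's transfer function to that OUT value gives IN[B4] (row B4 above).

Answer: {c, d, e, f}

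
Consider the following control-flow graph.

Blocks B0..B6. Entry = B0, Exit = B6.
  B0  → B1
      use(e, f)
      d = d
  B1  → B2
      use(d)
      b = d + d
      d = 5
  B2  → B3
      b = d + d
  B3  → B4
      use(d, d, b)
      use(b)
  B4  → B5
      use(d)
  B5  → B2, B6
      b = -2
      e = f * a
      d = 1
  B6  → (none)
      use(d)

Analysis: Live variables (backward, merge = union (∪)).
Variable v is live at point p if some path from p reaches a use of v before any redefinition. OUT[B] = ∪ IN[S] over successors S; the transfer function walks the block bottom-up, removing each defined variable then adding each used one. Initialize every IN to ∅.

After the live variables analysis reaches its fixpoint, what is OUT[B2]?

Answer: {a, b, d, f}

Working:
Fixpoint table:
  B0:   IN={a, d, e, f}   OUT={a, d, f}
  B1:   IN={a, d, f}   OUT={a, d, f}
  B2:   IN={a, d, f}   OUT={a, b, d, f}
  B3:   IN={a, b, d, f}   OUT={a, d, f}
  B4:   IN={a, d, f}   OUT={a, f}
  B5:   IN={a, f}   OUT={a, d, f}
  B6:   IN={d}   OUT={}

Merge at B2: OUT[B2] = IN[B3] = {a, b, d, f}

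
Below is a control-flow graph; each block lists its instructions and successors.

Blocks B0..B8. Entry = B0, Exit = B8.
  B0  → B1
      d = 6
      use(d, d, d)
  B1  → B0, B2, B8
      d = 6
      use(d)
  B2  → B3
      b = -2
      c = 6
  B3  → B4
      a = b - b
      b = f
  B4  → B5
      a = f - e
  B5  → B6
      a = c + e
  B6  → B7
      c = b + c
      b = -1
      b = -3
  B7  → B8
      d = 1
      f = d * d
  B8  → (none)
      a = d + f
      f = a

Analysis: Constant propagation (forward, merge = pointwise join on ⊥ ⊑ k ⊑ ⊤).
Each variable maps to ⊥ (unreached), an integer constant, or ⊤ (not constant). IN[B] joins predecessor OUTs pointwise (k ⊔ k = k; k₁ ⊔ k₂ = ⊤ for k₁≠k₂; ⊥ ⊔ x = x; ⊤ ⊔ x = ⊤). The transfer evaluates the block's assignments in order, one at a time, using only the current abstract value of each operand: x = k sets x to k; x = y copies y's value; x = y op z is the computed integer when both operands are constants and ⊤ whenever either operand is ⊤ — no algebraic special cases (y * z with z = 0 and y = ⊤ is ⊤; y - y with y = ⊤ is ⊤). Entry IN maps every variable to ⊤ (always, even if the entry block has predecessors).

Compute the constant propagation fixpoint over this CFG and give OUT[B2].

Fixpoint table:
  B0:  IN=(all ⊤)  OUT={d:6; rest ⊤}
  B1:  IN={d:6; rest ⊤}  OUT={d:6; rest ⊤}
  B2:  IN={d:6; rest ⊤}  OUT={b:-2, c:6, d:6; rest ⊤}
  B3:  IN={b:-2, c:6, d:6; rest ⊤}  OUT={a:0, c:6, d:6; rest ⊤}
  B4:  IN={a:0, c:6, d:6; rest ⊤}  OUT={c:6, d:6; rest ⊤}
  B5:  IN={c:6, d:6; rest ⊤}  OUT={c:6, d:6; rest ⊤}
  B6:  IN={c:6, d:6; rest ⊤}  OUT={b:-3, d:6; rest ⊤}
  B7:  IN={b:-3, d:6; rest ⊤}  OUT={b:-3, d:1, f:1; rest ⊤}
  B8:  IN=(all ⊤)  OUT=(all ⊤)

Merge at B2: IN[B2] = OUT[B1] = {a: ⊤, b: ⊤, c: ⊤, d: 6, e: ⊤, f: ⊤}
Applying B2's transfer function to that IN value gives OUT[B2] (row B2 above).

Answer: {a: ⊤, b: -2, c: 6, d: 6, e: ⊤, f: ⊤}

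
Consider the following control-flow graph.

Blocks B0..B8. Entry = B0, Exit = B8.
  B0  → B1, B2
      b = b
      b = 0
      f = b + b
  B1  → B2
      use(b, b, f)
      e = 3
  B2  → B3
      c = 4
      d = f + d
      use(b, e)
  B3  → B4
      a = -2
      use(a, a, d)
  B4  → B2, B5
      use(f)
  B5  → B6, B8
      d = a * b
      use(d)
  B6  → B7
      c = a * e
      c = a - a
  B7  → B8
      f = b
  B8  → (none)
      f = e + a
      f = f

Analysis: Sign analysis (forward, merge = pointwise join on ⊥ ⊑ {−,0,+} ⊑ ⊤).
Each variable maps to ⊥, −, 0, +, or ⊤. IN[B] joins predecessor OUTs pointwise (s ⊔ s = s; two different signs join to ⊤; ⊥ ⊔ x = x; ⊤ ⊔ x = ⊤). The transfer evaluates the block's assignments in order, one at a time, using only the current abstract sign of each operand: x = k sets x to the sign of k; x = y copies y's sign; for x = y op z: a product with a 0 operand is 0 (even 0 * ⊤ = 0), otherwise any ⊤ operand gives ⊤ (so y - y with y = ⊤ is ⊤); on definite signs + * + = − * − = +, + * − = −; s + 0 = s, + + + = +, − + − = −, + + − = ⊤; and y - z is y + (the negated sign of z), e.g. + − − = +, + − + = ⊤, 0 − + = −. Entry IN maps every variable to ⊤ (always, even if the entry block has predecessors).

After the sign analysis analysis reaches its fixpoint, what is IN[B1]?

Per-block solution:
  B0:  IN=(all ⊤)  OUT={b:0, f:0; rest ⊤}
  B1:  IN={b:0, f:0; rest ⊤}  OUT={b:0, e:+, f:0; rest ⊤}
  B2:  IN={b:0, f:0; rest ⊤}  OUT={b:0, c:+, f:0; rest ⊤}
  B3:  IN={b:0, c:+, f:0; rest ⊤}  OUT={a:-, b:0, c:+, f:0; rest ⊤}
  B4:  IN={a:-, b:0, c:+, f:0; rest ⊤}  OUT={a:-, b:0, c:+, f:0; rest ⊤}
  B5:  IN={a:-, b:0, c:+, f:0; rest ⊤}  OUT={a:-, b:0, c:+, d:0, f:0; rest ⊤}
  B6:  IN={a:-, b:0, c:+, d:0, f:0; rest ⊤}  OUT={a:-, b:0, d:0, f:0; rest ⊤}
  B7:  IN={a:-, b:0, d:0, f:0; rest ⊤}  OUT={a:-, b:0, d:0, f:0; rest ⊤}
  B8:  IN={a:-, b:0, d:0, f:0; rest ⊤}  OUT={a:-, b:0, d:0; rest ⊤}

Merge at B1: IN[B1] = OUT[B0] = {a: ⊤, b: 0, c: ⊤, d: ⊤, e: ⊤, f: 0}

Answer: {a: ⊤, b: 0, c: ⊤, d: ⊤, e: ⊤, f: 0}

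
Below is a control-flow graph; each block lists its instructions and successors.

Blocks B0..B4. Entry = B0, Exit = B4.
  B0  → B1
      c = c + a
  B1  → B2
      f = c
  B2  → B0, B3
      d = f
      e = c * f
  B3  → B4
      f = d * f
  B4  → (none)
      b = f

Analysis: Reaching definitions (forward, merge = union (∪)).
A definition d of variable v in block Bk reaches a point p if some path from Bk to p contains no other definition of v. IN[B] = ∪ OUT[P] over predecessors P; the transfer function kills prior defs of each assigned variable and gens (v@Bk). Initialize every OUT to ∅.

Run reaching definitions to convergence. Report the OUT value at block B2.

Fixpoint table:
  B0:   IN={c@B0, d@B2, e@B2, f@B1}   OUT={c@B0, d@B2, e@B2, f@B1}
  B1:   IN={c@B0, d@B2, e@B2, f@B1}   OUT={c@B0, d@B2, e@B2, f@B1}
  B2:   IN={c@B0, d@B2, e@B2, f@B1}   OUT={c@B0, d@B2, e@B2, f@B1}
  B3:   IN={c@B0, d@B2, e@B2, f@B1}   OUT={c@B0, d@B2, e@B2, f@B3}
  B4:   IN={c@B0, d@B2, e@B2, f@B3}   OUT={b@B4, c@B0, d@B2, e@B2, f@B3}

Merge at B2: IN[B2] = OUT[B1] = {c@B0, d@B2, e@B2, f@B1}
Applying B2's transfer function to that IN value gives OUT[B2] (row B2 above).

Answer: {c@B0, d@B2, e@B2, f@B1}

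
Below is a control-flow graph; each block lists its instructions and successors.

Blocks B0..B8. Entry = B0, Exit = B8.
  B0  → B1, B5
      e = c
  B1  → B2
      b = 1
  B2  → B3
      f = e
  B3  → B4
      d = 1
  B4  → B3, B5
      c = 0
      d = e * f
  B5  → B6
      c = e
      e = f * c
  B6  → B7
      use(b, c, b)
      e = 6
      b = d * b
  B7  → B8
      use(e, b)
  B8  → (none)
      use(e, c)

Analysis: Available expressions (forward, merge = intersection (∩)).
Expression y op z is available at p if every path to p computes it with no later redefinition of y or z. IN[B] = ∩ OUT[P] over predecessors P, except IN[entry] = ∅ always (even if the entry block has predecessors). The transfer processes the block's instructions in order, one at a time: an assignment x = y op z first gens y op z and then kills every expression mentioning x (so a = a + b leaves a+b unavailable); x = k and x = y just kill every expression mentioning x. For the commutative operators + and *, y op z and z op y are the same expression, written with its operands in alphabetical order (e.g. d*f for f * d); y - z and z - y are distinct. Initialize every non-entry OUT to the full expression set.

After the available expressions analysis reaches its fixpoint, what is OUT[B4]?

Answer: {e*f}

Trace:
Fixpoint table:
  B0: | IN={} | OUT={}
  B1: | IN={} | OUT={}
  B2: | IN={} | OUT={}
  B3: | IN={} | OUT={}
  B4: | IN={} | OUT={e*f}
  B5: | IN={} | OUT={c*f}
  B6: | IN={c*f} | OUT={c*f}
  B7: | IN={c*f} | OUT={c*f}
  B8: | IN={c*f} | OUT={c*f}

Merge at B4: IN[B4] = OUT[B3] = {}
Applying B4's transfer function to that IN value gives OUT[B4] (row B4 above).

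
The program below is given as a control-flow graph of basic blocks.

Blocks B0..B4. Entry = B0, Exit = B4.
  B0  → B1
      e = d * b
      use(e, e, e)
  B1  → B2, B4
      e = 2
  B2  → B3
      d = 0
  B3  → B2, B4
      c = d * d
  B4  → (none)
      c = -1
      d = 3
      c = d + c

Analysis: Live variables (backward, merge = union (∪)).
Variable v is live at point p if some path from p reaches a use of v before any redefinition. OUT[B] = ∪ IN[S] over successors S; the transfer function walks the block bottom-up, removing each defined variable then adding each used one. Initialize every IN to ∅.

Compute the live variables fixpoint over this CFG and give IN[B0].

Answer: {b, d}

Trace:
Fixpoint table:
  B0:  IN={b, d}  OUT={}
  B1:  IN={}  OUT={}
  B2:  IN={}  OUT={d}
  B3:  IN={d}  OUT={}
  B4:  IN={}  OUT={}

Merge at B0: OUT[B0] = IN[B1] = {}
Applying B0's transfer function to that OUT value gives IN[B0] (row B0 above).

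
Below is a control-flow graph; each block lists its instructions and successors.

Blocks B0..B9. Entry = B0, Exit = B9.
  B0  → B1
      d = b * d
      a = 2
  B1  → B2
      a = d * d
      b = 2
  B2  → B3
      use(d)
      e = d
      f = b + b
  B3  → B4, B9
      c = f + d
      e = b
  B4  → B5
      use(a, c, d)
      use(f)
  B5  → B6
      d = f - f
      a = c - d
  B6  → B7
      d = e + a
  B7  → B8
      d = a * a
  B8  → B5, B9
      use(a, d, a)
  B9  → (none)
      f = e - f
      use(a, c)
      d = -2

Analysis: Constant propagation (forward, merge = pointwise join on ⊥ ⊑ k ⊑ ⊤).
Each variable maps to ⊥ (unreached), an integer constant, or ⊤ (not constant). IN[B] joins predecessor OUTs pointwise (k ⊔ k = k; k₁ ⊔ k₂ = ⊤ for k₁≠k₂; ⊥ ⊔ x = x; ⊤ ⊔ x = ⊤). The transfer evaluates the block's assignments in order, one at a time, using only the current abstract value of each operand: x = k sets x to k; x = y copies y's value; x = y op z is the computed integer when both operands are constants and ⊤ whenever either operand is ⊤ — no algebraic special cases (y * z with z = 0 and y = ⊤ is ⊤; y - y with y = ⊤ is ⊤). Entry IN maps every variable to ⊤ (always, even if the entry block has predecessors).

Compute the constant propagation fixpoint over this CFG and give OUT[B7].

Fixpoint table:
  B0: | IN=(all ⊤) | OUT={a:2; rest ⊤}
  B1: | IN={a:2; rest ⊤} | OUT={b:2; rest ⊤}
  B2: | IN={b:2; rest ⊤} | OUT={b:2, f:4; rest ⊤}
  B3: | IN={b:2, f:4; rest ⊤} | OUT={b:2, e:2, f:4; rest ⊤}
  B4: | IN={b:2, e:2, f:4; rest ⊤} | OUT={b:2, e:2, f:4; rest ⊤}
  B5: | IN={b:2, e:2, f:4; rest ⊤} | OUT={b:2, d:0, e:2, f:4; rest ⊤}
  B6: | IN={b:2, d:0, e:2, f:4; rest ⊤} | OUT={b:2, e:2, f:4; rest ⊤}
  B7: | IN={b:2, e:2, f:4; rest ⊤} | OUT={b:2, e:2, f:4; rest ⊤}
  B8: | IN={b:2, e:2, f:4; rest ⊤} | OUT={b:2, e:2, f:4; rest ⊤}
  B9: | IN={b:2, e:2, f:4; rest ⊤} | OUT={b:2, d:-2, e:2, f:-2; rest ⊤}

Merge at B7: IN[B7] = OUT[B6] = {a: ⊤, b: 2, c: ⊤, d: ⊤, e: 2, f: 4}
Applying B7's transfer function to that IN value gives OUT[B7] (row B7 above).

Answer: {a: ⊤, b: 2, c: ⊤, d: ⊤, e: 2, f: 4}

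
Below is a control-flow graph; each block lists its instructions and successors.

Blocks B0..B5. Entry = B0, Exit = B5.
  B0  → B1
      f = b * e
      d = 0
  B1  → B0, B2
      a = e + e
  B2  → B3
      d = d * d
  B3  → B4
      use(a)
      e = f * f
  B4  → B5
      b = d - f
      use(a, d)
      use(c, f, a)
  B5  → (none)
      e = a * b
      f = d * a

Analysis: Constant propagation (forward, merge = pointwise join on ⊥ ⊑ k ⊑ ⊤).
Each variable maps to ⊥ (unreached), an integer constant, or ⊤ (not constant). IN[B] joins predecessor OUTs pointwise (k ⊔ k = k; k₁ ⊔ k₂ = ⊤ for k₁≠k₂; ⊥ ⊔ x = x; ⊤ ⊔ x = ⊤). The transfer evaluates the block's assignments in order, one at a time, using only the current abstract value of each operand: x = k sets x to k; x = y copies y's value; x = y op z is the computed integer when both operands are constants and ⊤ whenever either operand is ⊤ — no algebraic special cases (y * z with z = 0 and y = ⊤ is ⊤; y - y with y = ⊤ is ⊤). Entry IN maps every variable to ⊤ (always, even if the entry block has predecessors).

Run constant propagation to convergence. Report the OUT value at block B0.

Per-block solution:
  B0:  IN=(all ⊤)  OUT={d:0; rest ⊤}
  B1:  IN={d:0; rest ⊤}  OUT={d:0; rest ⊤}
  B2:  IN={d:0; rest ⊤}  OUT={d:0; rest ⊤}
  B3:  IN={d:0; rest ⊤}  OUT={d:0; rest ⊤}
  B4:  IN={d:0; rest ⊤}  OUT={d:0; rest ⊤}
  B5:  IN={d:0; rest ⊤}  OUT={d:0; rest ⊤}

Merge at B0 (entry node, so the boundary value (all ⊤) is joined with the incoming edge(s)): IN[B0] = (all ⊤) ⊔ OUT[B1] = {a: ⊤, b: ⊤, c: ⊤, d: ⊤, e: ⊤, f: ⊤}
Applying B0's transfer function to that IN value gives OUT[B0] (row B0 above).

Answer: {a: ⊤, b: ⊤, c: ⊤, d: 0, e: ⊤, f: ⊤}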